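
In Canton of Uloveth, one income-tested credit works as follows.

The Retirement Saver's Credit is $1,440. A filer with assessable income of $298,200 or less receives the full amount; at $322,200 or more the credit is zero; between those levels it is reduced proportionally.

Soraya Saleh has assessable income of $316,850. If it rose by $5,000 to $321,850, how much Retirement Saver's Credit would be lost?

$300

At $316,850 — $316,850 is $18,650 into a $24,000 phase-out range, leaving 5,350/24,000 of the credit: $1,440 × 5,350/24,000 = $321.
At $321,850 — $321,850 is $23,650 into a $24,000 phase-out range, leaving 350/24,000 of the credit: $1,440 × 350/24,000 = $21.
Lost: $321 − $21 = $300.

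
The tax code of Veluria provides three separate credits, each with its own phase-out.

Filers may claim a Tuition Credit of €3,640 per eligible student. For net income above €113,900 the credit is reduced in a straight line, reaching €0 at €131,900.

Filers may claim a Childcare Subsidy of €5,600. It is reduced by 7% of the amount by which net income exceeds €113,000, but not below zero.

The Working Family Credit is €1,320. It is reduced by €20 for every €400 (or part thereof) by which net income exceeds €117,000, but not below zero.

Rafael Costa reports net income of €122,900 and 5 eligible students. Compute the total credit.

Tuition Credit: base = 5 × €3,640 = €18,200. €122,900 is €9,000 into a €18,000 phase-out range, leaving 9,000/18,000 of the credit: €18,200 × 9,000/18,000 = €9,100.
Childcare Subsidy: 7% of the €9,900 excess over €113,000 is €693; credit = €5,600 − €693 = €4,907.
Working Family Credit: income exceeds €117,000 by €5,900, which is 15 full-or-partial €400 increments; reduction = 15 × €20 = €300, leaving €1,020.
Total: €9,100 + €4,907 + €1,020 = €15,027.

€15,027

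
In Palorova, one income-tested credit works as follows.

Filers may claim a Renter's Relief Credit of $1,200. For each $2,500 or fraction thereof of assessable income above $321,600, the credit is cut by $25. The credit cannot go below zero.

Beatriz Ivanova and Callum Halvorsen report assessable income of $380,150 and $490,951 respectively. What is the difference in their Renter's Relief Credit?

$600

Beatriz ($380,150): Renter's Relief Credit: income exceeds $321,600 by $58,550, which is 24 full-or-partial $2,500 increments; reduction = 24 × $25 = $600, leaving $600.
Callum ($490,951): Renter's Relief Credit: income exceeds $321,600 by $169,351 → 68 increments × $25 = $1,700 ≥ base, so the credit is $0.
Difference: |$600 − $0| = $600.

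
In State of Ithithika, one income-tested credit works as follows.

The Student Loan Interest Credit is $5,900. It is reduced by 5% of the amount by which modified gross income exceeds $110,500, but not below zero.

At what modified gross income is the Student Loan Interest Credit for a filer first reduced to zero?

$228,500

The credit falls by 5% of each dollar above $110,500, so it reaches zero when the excess is $5,900 / 5% = $118,000: income = $110,500 + $118,000 = $228,500.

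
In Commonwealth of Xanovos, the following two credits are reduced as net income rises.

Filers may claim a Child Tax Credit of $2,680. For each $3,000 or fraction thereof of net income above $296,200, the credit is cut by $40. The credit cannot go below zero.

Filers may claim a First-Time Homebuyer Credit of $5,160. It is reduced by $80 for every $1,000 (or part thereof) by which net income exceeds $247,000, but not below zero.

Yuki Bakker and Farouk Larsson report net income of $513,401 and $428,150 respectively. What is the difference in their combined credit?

$920

Yuki ($513,401): Child Tax Credit: income exceeds $296,200 by $217,201 → 73 increments × $40 = $2,920 ≥ base, so the credit is $0. First-Time Homebuyer Credit: income exceeds $247,000 by $266,401 → 267 increments × $80 = $21,360 ≥ base, so the credit is $0. total $0 + $0 = $0
Farouk ($428,150): Child Tax Credit: income exceeds $296,200 by $131,950, which is 44 full-or-partial $3,000 increments; reduction = 44 × $40 = $1,760, leaving $920. First-Time Homebuyer Credit: income exceeds $247,000 by $181,150 → 182 increments × $80 = $14,560 ≥ base, so the credit is $0. total $920 + $0 = $920
Difference: |$0 − $920| = $920.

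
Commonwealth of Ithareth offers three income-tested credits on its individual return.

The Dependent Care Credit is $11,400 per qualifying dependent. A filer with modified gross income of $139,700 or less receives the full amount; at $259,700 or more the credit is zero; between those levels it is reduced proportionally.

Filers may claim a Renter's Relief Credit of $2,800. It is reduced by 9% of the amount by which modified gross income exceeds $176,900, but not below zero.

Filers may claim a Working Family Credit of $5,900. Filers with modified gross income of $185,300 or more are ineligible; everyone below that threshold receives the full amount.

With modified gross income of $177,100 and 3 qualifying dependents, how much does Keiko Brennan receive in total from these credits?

Dependent Care Credit: base = 3 × $11,400 = $34,200. $177,100 is $37,400 into a $120,000 phase-out range, leaving 82,600/120,000 of the credit: $34,200 × 82,600/120,000 = $23,541.
Renter's Relief Credit: 9% of the $200 excess over $176,900 is $18; credit = $2,800 − $18 = $2,782.
Working Family Credit: $177,100 is below the $185,300 cutoff, so the full $5,900 applies.
Total: $23,541 + $2,782 + $5,900 = $32,223.

$32,223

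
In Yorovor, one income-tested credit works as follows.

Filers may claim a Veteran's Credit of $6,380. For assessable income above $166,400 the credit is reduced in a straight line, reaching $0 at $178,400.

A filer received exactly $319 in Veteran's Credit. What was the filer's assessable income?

$177,800

$319 is 319/6,380 of the full $6,380, so 6,061/6,380 of the $12,000 range has been used: income = $166,400 + $12,000 × 6,061/6,380 = $177,800.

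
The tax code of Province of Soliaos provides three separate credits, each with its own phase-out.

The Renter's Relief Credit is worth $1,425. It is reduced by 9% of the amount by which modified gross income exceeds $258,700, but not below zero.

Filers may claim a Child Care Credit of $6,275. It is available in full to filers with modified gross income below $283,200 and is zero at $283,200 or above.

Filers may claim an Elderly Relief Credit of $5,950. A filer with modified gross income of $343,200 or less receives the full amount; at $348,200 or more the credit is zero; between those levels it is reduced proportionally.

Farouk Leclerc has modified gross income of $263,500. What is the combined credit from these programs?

Renter's Relief Credit: 9% of the $4,800 excess over $258,700 is $432; credit = $1,425 − $432 = $993.
Child Care Credit: $263,500 is below the $283,200 cutoff, so the full $6,275 applies.
Elderly Relief Credit: $263,500 is at or below the $343,200 threshold, so the full $5,950 applies.
Total: $993 + $6,275 + $5,950 = $13,218.

$13,218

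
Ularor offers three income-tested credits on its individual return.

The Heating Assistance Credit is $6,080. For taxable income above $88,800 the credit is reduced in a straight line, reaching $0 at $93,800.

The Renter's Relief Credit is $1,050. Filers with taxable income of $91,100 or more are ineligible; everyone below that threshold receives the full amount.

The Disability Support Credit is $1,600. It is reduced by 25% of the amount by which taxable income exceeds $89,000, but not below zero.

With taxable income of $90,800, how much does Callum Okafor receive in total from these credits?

Heating Assistance Credit: $90,800 is $2,000 into a $5,000 phase-out range, leaving 3,000/5,000 of the credit: $6,080 × 3,000/5,000 = $3,648.
Renter's Relief Credit: $90,800 is below the $91,100 cutoff, so the full $1,050 applies.
Disability Support Credit: 25% of the $1,800 excess over $89,000 is $450; credit = $1,600 − $450 = $1,150.
Total: $3,648 + $1,050 + $1,150 = $5,848.

$5,848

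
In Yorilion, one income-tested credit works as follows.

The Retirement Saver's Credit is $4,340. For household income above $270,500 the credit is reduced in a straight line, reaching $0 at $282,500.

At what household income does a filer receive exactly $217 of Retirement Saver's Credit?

$281,900

$217 is 217/4,340 of the full $4,340, so 4,123/4,340 of the $12,000 range has been used: income = $270,500 + $12,000 × 4,123/4,340 = $281,900.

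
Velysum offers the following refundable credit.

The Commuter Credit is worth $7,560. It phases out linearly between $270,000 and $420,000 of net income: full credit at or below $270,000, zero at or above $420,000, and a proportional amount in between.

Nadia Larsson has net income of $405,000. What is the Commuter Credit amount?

Commuter Credit: $405,000 is $135,000 into a $150,000 phase-out range, leaving 15,000/150,000 of the credit: $7,560 × 15,000/150,000 = $756.

$756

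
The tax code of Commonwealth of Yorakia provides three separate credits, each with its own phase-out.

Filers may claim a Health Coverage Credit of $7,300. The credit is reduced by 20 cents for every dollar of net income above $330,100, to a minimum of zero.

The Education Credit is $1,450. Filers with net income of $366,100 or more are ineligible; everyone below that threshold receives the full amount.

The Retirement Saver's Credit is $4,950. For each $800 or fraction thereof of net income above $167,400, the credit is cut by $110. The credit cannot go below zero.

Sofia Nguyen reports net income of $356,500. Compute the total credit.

$3,470

Health Coverage Credit: 20% of the $26,400 excess over $330,100 is $5,280; credit = $7,300 − $5,280 = $2,020.
Education Credit: $356,500 is below the $366,100 cutoff, so the full $1,450 applies.
Retirement Saver's Credit: income exceeds $167,400 by $189,100 → 237 increments × $110 = $26,070 ≥ base, so the credit is $0.
Total: $2,020 + $1,450 + $0 = $3,470.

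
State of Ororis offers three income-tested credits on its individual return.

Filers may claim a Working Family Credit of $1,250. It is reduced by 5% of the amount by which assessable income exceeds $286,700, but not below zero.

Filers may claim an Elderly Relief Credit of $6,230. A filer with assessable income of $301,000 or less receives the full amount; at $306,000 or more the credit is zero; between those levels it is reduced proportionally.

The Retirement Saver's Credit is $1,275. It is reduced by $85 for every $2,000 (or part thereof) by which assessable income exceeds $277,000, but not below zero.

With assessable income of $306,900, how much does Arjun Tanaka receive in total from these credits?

$240

Working Family Credit: 5% of the $20,200 excess over $286,700 is $1,010; credit = $1,250 − $1,010 = $240.
Elderly Relief Credit: $306,900 is at or above $306,000, so the credit is $0.
Retirement Saver's Credit: income exceeds $277,000 by $29,900 → 15 increments × $85 = $1,275 ≥ base, so the credit is $0.
Total: $240 + $0 + $0 = $240.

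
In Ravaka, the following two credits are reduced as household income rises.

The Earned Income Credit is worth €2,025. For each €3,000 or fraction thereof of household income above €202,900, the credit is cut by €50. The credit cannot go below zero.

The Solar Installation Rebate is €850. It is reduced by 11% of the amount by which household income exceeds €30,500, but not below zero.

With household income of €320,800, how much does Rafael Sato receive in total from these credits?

Earned Income Credit: income exceeds €202,900 by €117,900, which is 40 full-or-partial €3,000 increments; reduction = 40 × €50 = €2,000, leaving €25.
Solar Installation Rebate: 11% of the €290,300 excess over €30,500 is €31,933 ≥ base, so the credit is €0.
Total: €25 + €0 = €25.

€25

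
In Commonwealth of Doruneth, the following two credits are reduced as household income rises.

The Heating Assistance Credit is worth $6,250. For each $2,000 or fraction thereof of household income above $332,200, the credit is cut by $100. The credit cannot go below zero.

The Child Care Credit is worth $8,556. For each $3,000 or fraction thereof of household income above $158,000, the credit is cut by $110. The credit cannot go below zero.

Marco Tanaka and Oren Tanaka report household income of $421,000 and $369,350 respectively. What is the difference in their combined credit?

$3,346

Marco ($421,000): Heating Assistance Credit: income exceeds $332,200 by $88,800, which is 45 full-or-partial $2,000 increments; reduction = 45 × $100 = $4,500, leaving $1,750. Child Care Credit: income exceeds $158,000 by $263,000 → 88 increments × $110 = $9,680 ≥ base, so the credit is $0. total $1,750 + $0 = $1,750
Oren ($369,350): Heating Assistance Credit: income exceeds $332,200 by $37,150, which is 19 full-or-partial $2,000 increments; reduction = 19 × $100 = $1,900, leaving $4,350. Child Care Credit: income exceeds $158,000 by $211,350, which is 71 full-or-partial $3,000 increments; reduction = 71 × $110 = $7,810, leaving $746. total $4,350 + $746 = $5,096
Difference: |$1,750 − $5,096| = $3,346.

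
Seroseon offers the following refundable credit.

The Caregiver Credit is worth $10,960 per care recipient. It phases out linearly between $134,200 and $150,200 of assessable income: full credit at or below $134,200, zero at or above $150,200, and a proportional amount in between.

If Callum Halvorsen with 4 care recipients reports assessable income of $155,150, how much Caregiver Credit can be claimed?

$0

Caregiver Credit: base = 4 × $10,960 = $43,840. $155,150 is at or above $150,200, so the credit is $0.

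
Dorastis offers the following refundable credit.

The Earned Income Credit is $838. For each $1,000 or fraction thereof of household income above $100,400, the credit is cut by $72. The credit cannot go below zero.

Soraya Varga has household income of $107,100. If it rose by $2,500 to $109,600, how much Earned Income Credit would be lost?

$216

At $107,100 — income exceeds $100,400 by $6,700, which is 7 full-or-partial $1,000 increments; reduction = 7 × $72 = $504, leaving $334.
At $109,600 — income exceeds $100,400 by $9,200, which is 10 full-or-partial $1,000 increments; reduction = 10 × $72 = $720, leaving $118.
Lost: $334 − $118 = $216.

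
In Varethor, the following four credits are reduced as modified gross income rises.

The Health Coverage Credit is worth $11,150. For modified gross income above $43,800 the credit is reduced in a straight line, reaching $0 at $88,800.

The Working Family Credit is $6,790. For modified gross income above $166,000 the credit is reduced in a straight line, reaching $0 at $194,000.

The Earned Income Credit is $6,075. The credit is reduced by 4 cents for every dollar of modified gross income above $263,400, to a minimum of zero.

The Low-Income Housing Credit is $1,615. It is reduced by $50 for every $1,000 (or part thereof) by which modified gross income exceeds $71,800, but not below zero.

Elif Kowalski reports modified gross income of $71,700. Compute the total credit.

$18,717

Health Coverage Credit: $71,700 is $27,900 into a $45,000 phase-out range, leaving 17,100/45,000 of the credit: $11,150 × 17,100/45,000 = $4,237.
Working Family Credit: $71,700 is at or below the $166,000 threshold, so the full $6,790 applies.
Earned Income Credit: $71,700 is at or below the $263,400 threshold, so the full $6,075 applies.
Low-Income Housing Credit: $71,700 is at or below the $71,800 threshold, so the full $1,615 applies.
Total: $4,237 + $6,790 + $6,075 + $1,615 = $18,717.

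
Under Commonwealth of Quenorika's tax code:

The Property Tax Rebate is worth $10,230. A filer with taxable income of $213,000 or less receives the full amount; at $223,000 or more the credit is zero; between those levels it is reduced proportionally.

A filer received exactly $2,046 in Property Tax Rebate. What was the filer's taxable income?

$221,000

$2,046 is 2,046/10,230 of the full $10,230, so 8,184/10,230 of the $10,000 range has been used: income = $213,000 + $10,000 × 8,184/10,230 = $221,000.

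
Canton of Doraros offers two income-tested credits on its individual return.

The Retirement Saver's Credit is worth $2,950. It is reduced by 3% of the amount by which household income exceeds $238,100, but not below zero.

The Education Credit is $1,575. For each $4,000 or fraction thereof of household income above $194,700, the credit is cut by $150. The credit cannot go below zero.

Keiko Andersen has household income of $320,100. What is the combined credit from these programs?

Retirement Saver's Credit: 3% of the $82,000 excess over $238,100 is $2,460; credit = $2,950 − $2,460 = $490.
Education Credit: income exceeds $194,700 by $125,400 → 32 increments × $150 = $4,800 ≥ base, so the credit is $0.
Total: $490 + $0 = $490.

$490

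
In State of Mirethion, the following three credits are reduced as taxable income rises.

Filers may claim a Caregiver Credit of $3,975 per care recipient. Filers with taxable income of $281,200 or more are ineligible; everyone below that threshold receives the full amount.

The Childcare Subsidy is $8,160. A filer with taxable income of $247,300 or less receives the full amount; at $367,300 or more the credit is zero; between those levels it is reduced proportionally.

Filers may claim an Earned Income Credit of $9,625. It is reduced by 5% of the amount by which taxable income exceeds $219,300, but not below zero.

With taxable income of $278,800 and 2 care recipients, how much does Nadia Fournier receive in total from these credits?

$20,618

Caregiver Credit: base = 2 × $3,975 = $7,950. $278,800 is below the $281,200 cutoff, so the full $7,950 applies.
Childcare Subsidy: $278,800 is $31,500 into a $120,000 phase-out range, leaving 88,500/120,000 of the credit: $8,160 × 88,500/120,000 = $6,018.
Earned Income Credit: 5% of the $59,500 excess over $219,300 is $2,975; credit = $9,625 − $2,975 = $6,650.
Total: $7,950 + $6,018 + $6,650 = $20,618.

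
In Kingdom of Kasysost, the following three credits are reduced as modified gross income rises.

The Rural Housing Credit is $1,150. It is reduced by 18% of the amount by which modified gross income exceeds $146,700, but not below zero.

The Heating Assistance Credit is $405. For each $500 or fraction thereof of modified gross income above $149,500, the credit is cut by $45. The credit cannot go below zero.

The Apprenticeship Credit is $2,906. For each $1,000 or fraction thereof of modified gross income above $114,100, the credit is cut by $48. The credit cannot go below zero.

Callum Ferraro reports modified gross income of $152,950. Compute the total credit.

Rural Housing Credit: 18% of the $6,250 excess over $146,700 is $1,125; credit = $1,150 − $1,125 = $25.
Heating Assistance Credit: income exceeds $149,500 by $3,450, which is 7 full-or-partial $500 increments; reduction = 7 × $45 = $315, leaving $90.
Apprenticeship Credit: income exceeds $114,100 by $38,850, which is 39 full-or-partial $1,000 increments; reduction = 39 × $48 = $1,872, leaving $1,034.
Total: $25 + $90 + $1,034 = $1,149.

$1,149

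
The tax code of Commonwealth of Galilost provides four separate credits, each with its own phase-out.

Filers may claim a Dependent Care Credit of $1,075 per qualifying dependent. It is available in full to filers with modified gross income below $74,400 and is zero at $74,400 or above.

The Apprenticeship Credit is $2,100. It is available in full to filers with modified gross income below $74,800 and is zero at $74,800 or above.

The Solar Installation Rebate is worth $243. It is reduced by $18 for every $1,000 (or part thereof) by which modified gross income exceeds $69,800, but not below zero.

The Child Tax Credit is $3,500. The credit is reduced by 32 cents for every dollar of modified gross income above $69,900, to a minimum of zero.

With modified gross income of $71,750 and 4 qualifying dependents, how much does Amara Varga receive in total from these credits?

$9,515

Dependent Care Credit: base = 4 × $1,075 = $4,300. $71,750 is below the $74,400 cutoff, so the full $4,300 applies.
Apprenticeship Credit: $71,750 is below the $74,800 cutoff, so the full $2,100 applies.
Solar Installation Rebate: income exceeds $69,800 by $1,950, which is 2 full-or-partial $1,000 increments; reduction = 2 × $18 = $36, leaving $207.
Child Tax Credit: 32% of the $1,850 excess over $69,900 is $592; credit = $3,500 − $592 = $2,908.
Total: $4,300 + $2,100 + $207 + $2,908 = $9,515.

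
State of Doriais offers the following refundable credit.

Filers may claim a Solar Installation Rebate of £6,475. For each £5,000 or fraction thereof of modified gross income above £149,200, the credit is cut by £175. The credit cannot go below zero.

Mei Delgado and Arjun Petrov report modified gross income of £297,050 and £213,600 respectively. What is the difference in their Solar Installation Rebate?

£2,975

Mei (£297,050): Solar Installation Rebate: income exceeds £149,200 by £147,850, which is 30 full-or-partial £5,000 increments; reduction = 30 × £175 = £5,250, leaving £1,225.
Arjun (£213,600): Solar Installation Rebate: income exceeds £149,200 by £64,400, which is 13 full-or-partial £5,000 increments; reduction = 13 × £175 = £2,275, leaving £4,200.
Difference: |£1,225 − £4,200| = £2,975.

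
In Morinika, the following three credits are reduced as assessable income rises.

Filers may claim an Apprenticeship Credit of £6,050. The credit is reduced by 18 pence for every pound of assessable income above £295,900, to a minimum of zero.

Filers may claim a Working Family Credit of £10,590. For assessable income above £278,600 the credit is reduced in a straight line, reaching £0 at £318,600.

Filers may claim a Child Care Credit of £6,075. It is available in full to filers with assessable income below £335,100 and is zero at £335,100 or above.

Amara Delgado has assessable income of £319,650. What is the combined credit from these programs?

£7,850

Apprenticeship Credit: 18% of the £23,750 excess over £295,900 is £4,275; credit = £6,050 − £4,275 = £1,775.
Working Family Credit: £319,650 is at or above £318,600, so the credit is £0.
Child Care Credit: £319,650 is below the £335,100 cutoff, so the full £6,075 applies.
Total: £1,775 + £0 + £6,075 = £7,850.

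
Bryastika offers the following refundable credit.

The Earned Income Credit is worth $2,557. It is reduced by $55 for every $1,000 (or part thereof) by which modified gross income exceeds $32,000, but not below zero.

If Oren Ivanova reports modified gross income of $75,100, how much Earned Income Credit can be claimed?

$137

Earned Income Credit: income exceeds $32,000 by $43,100, which is 44 full-or-partial $1,000 increments; reduction = 44 × $55 = $2,420, leaving $137.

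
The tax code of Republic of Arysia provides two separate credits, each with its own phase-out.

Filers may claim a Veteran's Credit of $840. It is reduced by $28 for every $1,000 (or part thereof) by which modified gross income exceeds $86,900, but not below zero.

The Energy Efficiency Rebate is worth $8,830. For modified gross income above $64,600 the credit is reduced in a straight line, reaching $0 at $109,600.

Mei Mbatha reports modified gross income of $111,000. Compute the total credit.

Veteran's Credit: income exceeds $86,900 by $24,100, which is 25 full-or-partial $1,000 increments; reduction = 25 × $28 = $700, leaving $140.
Energy Efficiency Rebate: $111,000 is at or above $109,600, so the credit is $0.
Total: $140 + $0 = $140.

$140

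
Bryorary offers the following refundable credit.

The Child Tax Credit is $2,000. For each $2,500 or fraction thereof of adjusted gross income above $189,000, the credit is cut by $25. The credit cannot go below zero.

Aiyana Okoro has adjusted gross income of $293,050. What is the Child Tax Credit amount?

$950

Child Tax Credit: income exceeds $189,000 by $104,050, which is 42 full-or-partial $2,500 increments; reduction = 42 × $25 = $1,050, leaving $950.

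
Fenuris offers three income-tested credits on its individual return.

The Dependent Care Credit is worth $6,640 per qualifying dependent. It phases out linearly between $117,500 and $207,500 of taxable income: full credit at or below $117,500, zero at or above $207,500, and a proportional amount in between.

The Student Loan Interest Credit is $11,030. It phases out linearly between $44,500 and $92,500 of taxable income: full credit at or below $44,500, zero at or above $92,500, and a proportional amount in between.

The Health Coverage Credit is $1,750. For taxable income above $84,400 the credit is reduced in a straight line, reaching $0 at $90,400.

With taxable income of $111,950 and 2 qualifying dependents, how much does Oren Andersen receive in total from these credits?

Dependent Care Credit: base = 2 × $6,640 = $13,280. $111,950 is at or below the $117,500 threshold, so the full $13,280 applies.
Student Loan Interest Credit: $111,950 is at or above $92,500, so the credit is $0.
Health Coverage Credit: $111,950 is at or above $90,400, so the credit is $0.
Total: $13,280 + $0 + $0 = $13,280.

$13,280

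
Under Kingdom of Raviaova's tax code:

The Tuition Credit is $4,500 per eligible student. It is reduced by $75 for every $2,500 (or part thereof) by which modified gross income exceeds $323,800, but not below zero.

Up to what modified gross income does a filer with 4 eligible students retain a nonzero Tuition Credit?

Full credit = 4 × $4,500 = $18,000.
After 239 increments the reduction is 239 × $75 = $17,925, leaving $75; one more increment wipes it out. Increment 239 ends at excess 239 × $2,500 = $597,500, so the highest qualifying income is $323,800 + $597,500 = $921,300.

$921,300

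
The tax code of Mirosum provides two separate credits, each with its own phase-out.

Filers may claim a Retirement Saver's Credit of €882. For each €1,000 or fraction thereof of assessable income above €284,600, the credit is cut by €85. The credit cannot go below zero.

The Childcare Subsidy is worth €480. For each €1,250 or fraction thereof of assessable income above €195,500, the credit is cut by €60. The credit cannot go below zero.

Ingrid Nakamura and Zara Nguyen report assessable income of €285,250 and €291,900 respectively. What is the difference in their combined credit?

€595

Ingrid (€285,250): Retirement Saver's Credit: income exceeds €284,600 by €650, which is 1 full-or-partial €1,000 increment; reduction = 1 × €85 = €85, leaving €797. Childcare Subsidy: income exceeds €195,500 by €89,750 → 72 increments × €60 = €4,320 ≥ base, so the credit is €0. total €797 + €0 = €797
Zara (€291,900): Retirement Saver's Credit: income exceeds €284,600 by €7,300, which is 8 full-or-partial €1,000 increments; reduction = 8 × €85 = €680, leaving €202. Childcare Subsidy: income exceeds €195,500 by €96,400 → 78 increments × €60 = €4,680 ≥ base, so the credit is €0. total €202 + €0 = €202
Difference: |€797 − €202| = €595.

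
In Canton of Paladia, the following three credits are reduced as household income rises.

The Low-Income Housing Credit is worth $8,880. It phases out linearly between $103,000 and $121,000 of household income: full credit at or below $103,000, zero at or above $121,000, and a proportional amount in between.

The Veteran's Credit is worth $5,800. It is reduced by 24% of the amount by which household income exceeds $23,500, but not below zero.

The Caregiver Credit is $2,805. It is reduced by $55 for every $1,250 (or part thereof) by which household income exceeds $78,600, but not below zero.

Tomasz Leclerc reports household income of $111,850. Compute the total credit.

$5,834

Low-Income Housing Credit: $111,850 is $8,850 into a $18,000 phase-out range, leaving 9,150/18,000 of the credit: $8,880 × 9,150/18,000 = $4,514.
Veteran's Credit: 24% of the $88,350 excess over $23,500 is $21,204 ≥ base, so the credit is $0.
Caregiver Credit: income exceeds $78,600 by $33,250, which is 27 full-or-partial $1,250 increments; reduction = 27 × $55 = $1,485, leaving $1,320.
Total: $4,514 + $0 + $1,320 = $5,834.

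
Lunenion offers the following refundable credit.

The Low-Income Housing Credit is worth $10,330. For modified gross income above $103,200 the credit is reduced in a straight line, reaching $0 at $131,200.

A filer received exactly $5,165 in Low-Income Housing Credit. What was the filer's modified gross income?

$117,200

$5,165 is 5,165/10,330 of the full $10,330, so 5,165/10,330 of the $28,000 range has been used: income = $103,200 + $28,000 × 5,165/10,330 = $117,200.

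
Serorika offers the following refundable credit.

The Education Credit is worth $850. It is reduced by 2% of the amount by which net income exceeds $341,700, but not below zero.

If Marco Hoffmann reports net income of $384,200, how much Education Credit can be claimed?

$0

Education Credit: 2% of the $42,500 excess over $341,700 is $850 ≥ base, so the credit is $0.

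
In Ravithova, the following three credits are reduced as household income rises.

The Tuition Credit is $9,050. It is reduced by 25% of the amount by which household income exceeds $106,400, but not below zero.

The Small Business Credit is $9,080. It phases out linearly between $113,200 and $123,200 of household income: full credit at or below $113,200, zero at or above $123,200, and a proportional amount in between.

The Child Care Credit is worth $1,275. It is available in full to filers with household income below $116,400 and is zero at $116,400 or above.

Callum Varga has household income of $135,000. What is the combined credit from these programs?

Tuition Credit: 25% of the $28,600 excess over $106,400 is $7,150; credit = $9,050 − $7,150 = $1,900.
Small Business Credit: $135,000 is at or above $123,200, so the credit is $0.
Child Care Credit: $135,000 meets or exceeds the $116,400 cutoff, so the credit is $0.
Total: $1,900 + $0 + $0 = $1,900.

$1,900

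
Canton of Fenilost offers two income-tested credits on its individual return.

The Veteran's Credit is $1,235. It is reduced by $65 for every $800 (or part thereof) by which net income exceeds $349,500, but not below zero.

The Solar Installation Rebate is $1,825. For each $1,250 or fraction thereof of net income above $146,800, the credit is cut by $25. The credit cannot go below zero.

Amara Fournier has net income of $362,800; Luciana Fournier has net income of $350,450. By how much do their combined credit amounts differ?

Amara ($362,800): Veteran's Credit: income exceeds $349,500 by $13,300, which is 17 full-or-partial $800 increments; reduction = 17 × $65 = $1,105, leaving $130. Solar Installation Rebate: income exceeds $146,800 by $216,000 → 173 increments × $25 = $4,325 ≥ base, so the credit is $0. total $130 + $0 = $130
Luciana ($350,450): Veteran's Credit: income exceeds $349,500 by $950, which is 2 full-or-partial $800 increments; reduction = 2 × $65 = $130, leaving $1,105. Solar Installation Rebate: income exceeds $146,800 by $203,650 → 163 increments × $25 = $4,075 ≥ base, so the credit is $0. total $1,105 + $0 = $1,105
Difference: |$130 − $1,105| = $975.

$975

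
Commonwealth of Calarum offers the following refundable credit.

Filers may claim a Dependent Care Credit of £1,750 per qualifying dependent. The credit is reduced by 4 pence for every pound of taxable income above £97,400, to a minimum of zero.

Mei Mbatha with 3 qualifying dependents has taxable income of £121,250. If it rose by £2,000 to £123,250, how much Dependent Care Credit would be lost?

£80

At £121,250 — base = 3 × £1,750 = £5,250. 4% of the £23,850 excess over £97,400 is £954; credit = £5,250 − £954 = £4,296.
At £123,250 — base = 3 × £1,750 = £5,250. 4% of the £25,850 excess over £97,400 is £1,034; credit = £5,250 − £1,034 = £4,216.
Lost: £4,296 − £4,216 = £80.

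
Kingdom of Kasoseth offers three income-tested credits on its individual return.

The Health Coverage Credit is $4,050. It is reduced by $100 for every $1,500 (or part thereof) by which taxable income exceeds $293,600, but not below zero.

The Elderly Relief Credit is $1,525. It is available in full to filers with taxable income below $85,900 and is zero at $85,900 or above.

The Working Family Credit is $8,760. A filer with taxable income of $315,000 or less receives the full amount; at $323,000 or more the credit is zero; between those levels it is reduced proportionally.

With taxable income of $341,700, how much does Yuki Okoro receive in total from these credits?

Health Coverage Credit: income exceeds $293,600 by $48,100, which is 33 full-or-partial $1,500 increments; reduction = 33 × $100 = $3,300, leaving $750.
Elderly Relief Credit: $341,700 meets or exceeds the $85,900 cutoff, so the credit is $0.
Working Family Credit: $341,700 is at or above $323,000, so the credit is $0.
Total: $750 + $0 + $0 = $750.

$750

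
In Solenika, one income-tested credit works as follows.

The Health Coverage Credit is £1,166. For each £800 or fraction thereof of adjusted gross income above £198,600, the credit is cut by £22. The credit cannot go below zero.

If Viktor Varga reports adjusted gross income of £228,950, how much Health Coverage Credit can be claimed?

Health Coverage Credit: income exceeds £198,600 by £30,350, which is 38 full-or-partial £800 increments; reduction = 38 × £22 = £836, leaving £330.

£330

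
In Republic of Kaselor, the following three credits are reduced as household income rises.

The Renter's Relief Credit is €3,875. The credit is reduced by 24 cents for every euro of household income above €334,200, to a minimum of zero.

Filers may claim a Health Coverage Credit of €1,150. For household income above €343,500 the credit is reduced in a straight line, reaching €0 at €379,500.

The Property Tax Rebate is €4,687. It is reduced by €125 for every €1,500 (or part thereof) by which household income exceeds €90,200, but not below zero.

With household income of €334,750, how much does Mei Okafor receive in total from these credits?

Renter's Relief Credit: 24% of the €550 excess over €334,200 is €132; credit = €3,875 − €132 = €3,743.
Health Coverage Credit: €334,750 is at or below the €343,500 threshold, so the full €1,150 applies.
Property Tax Rebate: income exceeds €90,200 by €244,550 → 164 increments × €125 = €20,500 ≥ base, so the credit is €0.
Total: €3,743 + €1,150 + €0 = €4,893.

€4,893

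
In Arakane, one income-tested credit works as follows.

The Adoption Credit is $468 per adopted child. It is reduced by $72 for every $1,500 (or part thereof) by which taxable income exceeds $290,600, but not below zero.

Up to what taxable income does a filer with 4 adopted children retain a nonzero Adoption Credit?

Full credit = 4 × $468 = $1,872.
After 25 increments the reduction is 25 × $72 = $1,800, leaving $72; one more increment wipes it out. Increment 25 ends at excess 25 × $1,500 = $37,500, so the highest qualifying income is $290,600 + $37,500 = $328,100.

$328,100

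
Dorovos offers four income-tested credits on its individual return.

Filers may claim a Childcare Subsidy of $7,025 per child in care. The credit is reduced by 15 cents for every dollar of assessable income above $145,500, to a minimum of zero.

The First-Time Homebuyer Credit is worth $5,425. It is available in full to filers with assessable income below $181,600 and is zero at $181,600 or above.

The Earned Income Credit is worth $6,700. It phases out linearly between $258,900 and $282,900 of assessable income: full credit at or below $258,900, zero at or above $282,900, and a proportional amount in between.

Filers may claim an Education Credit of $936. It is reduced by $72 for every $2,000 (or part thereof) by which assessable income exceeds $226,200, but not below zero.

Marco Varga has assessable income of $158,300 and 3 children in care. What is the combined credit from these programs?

Childcare Subsidy: base = 3 × $7,025 = $21,075. 15% of the $12,800 excess over $145,500 is $1,920; credit = $21,075 − $1,920 = $19,155.
First-Time Homebuyer Credit: $158,300 is below the $181,600 cutoff, so the full $5,425 applies.
Earned Income Credit: $158,300 is at or below the $258,900 threshold, so the full $6,700 applies.
Education Credit: $158,300 is at or below the $226,200 threshold, so the full $936 applies.
Total: $19,155 + $5,425 + $6,700 + $936 = $32,216.

$32,216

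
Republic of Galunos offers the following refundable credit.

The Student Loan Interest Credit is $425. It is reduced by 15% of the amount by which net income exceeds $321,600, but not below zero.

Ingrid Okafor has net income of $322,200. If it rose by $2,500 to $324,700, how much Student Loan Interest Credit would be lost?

At $322,200 — 15% of the $600 excess over $321,600 is $90; credit = $425 − $90 = $335.
At $324,700 — 15% of the $3,100 excess over $321,600 is $465 ≥ base, so the credit is $0.
Lost: $335 − $0 = $335.

$335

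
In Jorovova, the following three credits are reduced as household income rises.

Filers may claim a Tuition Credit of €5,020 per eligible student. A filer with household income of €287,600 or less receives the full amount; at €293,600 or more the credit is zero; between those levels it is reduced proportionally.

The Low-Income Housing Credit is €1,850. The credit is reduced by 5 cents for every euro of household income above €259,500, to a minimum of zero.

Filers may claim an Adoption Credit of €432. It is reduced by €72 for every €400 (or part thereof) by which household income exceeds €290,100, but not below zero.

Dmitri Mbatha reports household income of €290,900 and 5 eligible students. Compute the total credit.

€11,863

Tuition Credit: base = 5 × €5,020 = €25,100. €290,900 is €3,300 into a €6,000 phase-out range, leaving 2,700/6,000 of the credit: €25,100 × 2,700/6,000 = €11,295.
Low-Income Housing Credit: 5% of the €31,400 excess over €259,500 is €1,570; credit = €1,850 − €1,570 = €280.
Adoption Credit: income exceeds €290,100 by €800, which is 2 full-or-partial €400 increments; reduction = 2 × €72 = €144, leaving €288.
Total: €11,295 + €280 + €288 = €11,863.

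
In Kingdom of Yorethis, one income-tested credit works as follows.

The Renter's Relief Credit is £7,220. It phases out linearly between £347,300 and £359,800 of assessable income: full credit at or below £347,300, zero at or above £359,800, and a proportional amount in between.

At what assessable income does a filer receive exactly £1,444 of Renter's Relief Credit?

£1,444 is 1,444/7,220 of the full £7,220, so 5,776/7,220 of the £12,500 range has been used: income = £347,300 + £12,500 × 5,776/7,220 = £357,300.

£357,300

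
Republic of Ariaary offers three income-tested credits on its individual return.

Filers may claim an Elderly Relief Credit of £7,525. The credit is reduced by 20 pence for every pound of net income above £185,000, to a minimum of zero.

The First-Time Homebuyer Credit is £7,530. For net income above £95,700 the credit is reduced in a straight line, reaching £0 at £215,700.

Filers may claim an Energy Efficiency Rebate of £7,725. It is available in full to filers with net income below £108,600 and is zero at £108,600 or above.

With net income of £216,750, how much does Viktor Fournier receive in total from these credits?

£1,175

Elderly Relief Credit: 20% of the £31,750 excess over £185,000 is £6,350; credit = £7,525 − £6,350 = £1,175.
First-Time Homebuyer Credit: £216,750 is at or above £215,700, so the credit is £0.
Energy Efficiency Rebate: £216,750 meets or exceeds the £108,600 cutoff, so the credit is £0.
Total: £1,175 + £0 + £0 = £1,175.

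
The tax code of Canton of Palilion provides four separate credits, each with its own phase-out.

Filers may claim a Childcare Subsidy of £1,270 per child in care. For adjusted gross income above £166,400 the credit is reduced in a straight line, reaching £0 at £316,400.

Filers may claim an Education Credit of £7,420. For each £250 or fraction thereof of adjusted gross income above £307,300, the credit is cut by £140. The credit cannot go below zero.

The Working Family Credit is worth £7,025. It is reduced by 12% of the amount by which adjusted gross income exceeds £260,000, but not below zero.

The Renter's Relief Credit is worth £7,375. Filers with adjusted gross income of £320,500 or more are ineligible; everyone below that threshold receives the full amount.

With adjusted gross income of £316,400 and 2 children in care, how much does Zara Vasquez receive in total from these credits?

£9,872

Childcare Subsidy: base = 2 × £1,270 = £2,540. £316,400 is at or above £316,400, so the credit is £0.
Education Credit: income exceeds £307,300 by £9,100, which is 37 full-or-partial £250 increments; reduction = 37 × £140 = £5,180, leaving £2,240.
Working Family Credit: 12% of the £56,400 excess over £260,000 is £6,768; credit = £7,025 − £6,768 = £257.
Renter's Relief Credit: £316,400 is below the £320,500 cutoff, so the full £7,375 applies.
Total: £0 + £2,240 + £257 + £7,375 = £9,872.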